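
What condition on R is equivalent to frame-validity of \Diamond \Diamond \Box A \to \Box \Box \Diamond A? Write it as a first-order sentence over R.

\forall x \forall y \forall z ((x R^2 y \wedge x R^2 z) \to \exists w (yRw \wedge zRw))

This is a Sahlqvist (Geach-type) schema ◇^2□^1A → □^2◇^1A.
Minimal-valuation argument: fix x; take any y with xR^2y and any z with xR^2z. Set V(A) to the set of worlds R-reachable from y in exactly 1 step. Then □^1A holds at y, so the antecedent holds at x; validity forces ◇^1A at z, giving a w with zR^1w and yR^1w.
First-order correspondent: \forall x \forall y \forall z ((x R^2 y \wedge x R^2 z) \to \exists w (yRw \wedge zRw)).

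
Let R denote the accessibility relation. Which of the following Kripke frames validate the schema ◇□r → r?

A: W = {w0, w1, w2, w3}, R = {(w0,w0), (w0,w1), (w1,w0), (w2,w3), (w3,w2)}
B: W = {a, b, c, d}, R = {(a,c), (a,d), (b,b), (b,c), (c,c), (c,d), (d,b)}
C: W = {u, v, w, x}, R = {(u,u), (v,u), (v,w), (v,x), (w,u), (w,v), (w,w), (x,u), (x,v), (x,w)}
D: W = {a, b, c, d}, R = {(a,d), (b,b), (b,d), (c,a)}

This is the axiom for symmetry; its first-order frame correspondent is ∀x ∀y (Rxy → Ryx).
A: condition met.
B: fails — Rbc but not Rcb.
C: fails — Rxw but not Rwx.
D: fails — Rca but not Rac.
Valid on: A.

A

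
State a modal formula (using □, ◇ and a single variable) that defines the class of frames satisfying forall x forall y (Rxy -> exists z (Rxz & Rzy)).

A defining formula is □□s → □s (the C4 axiom).
Suppose □□s→□s is valid. Take Rxy and set V(s)={w : xR²w}. Then □□s at x, so □s at x, so s at y, i.e. ∃z(Rxz∧Rzy).

□□s → □s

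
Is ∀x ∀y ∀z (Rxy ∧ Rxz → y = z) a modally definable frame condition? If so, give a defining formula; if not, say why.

Definable; ◇r → □r defines it

This is a Sahlqvist condition; the CD axiom ◇r → □r defines it.
Suppose ◇r→□r is valid. Take Rxy, Rxz and set V(r)={y}. Then ◇r at x, so □r at x, so r at z, i.e. z=y.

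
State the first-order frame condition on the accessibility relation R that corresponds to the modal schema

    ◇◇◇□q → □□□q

This is a Sahlqvist (Geach-type) schema ◇^3□^1q → □^3◇^0q.
First-order correspondent: ∀x ∀y ∀z ((xR³y ∧ xR³z) → ∃w (yRw ∧ z = w)).

∀x ∀y ∀z ((xR³y ∧ xR³z) → ∃w (yRw ∧ z = w))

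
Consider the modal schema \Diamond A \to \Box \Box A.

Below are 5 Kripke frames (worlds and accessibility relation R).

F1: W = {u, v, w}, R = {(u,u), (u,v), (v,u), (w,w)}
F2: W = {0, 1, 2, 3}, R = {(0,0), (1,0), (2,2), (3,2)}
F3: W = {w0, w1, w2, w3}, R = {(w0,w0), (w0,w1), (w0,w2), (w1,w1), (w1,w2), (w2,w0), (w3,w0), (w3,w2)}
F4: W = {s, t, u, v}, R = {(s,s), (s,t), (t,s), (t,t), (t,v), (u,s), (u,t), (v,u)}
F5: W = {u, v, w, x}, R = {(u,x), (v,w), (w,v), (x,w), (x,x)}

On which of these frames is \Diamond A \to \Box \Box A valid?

The schema corresponds to a generalized confluence (Geach) condition: \forall x \forall y \forall z ((xRy \wedge x R^2 z) \to \exists w (y = w \wedge z = w)).
F1: fails — uRu, uR²v but u ≠ v.
F2: ✓.
F3: fails — w0Rw0, w0R²w1 but w0 ≠ w1.
F4: fails — sRs, sR²t but s ≠ t.
F5: fails — uRx, uR²w but x ≠ w.

F2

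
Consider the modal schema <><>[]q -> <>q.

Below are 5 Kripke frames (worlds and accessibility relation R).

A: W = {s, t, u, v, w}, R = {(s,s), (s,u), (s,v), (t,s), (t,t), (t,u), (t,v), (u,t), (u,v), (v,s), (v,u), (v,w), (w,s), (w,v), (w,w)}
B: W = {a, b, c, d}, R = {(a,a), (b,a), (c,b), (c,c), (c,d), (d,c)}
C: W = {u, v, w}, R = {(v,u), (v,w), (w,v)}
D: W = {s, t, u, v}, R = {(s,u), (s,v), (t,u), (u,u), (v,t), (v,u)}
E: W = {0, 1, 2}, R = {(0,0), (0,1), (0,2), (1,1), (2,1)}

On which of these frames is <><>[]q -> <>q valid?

D, E

This is the axiom for a generalized confluence (Geach) condition; its first-order frame correspondent is forall x forall y (x R^2 y -> exists w (yRw & xRw)).
A: fails — uR²v but no w* with vRw* and uRw*.
B: fails — cR²a but no w with aRw and cRw.
C: fails — wR²u but no t with uRt and wRt.
D: condition met.
E: condition met.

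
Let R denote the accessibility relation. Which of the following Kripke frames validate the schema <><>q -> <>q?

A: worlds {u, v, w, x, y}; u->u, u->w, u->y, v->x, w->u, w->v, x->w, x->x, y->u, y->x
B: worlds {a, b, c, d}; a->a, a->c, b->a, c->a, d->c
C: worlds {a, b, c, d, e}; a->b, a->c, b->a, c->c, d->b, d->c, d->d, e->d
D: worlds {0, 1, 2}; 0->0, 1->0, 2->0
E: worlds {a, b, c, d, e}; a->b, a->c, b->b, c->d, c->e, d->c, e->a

The schema corresponds to transitivity: forall x forall y forall z (Rxy & Ryz -> Rxz).
A: fails — Rxw and Rwu but not Rxu.
B: fails — Rdc and Rca but not Rda.
C: fails — Rab and Rba but not Raa.
D: holds.
E: fails — Rcd and Rdc but not Rcc.

D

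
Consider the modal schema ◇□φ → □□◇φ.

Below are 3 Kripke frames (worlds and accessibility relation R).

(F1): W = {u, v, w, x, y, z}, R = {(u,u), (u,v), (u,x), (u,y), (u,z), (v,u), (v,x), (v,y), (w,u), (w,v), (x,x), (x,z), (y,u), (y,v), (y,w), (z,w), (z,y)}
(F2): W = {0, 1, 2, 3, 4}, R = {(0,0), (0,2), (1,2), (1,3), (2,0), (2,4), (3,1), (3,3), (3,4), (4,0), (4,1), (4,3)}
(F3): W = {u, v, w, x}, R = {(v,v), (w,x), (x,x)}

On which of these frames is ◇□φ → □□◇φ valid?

(F3)

The schema corresponds to a generalized confluence (Geach) condition: ∀x ∀y ∀z ((xRy ∧ xR²z) → ∃w (yRw ∧ zRw)).
(F1): fails — uRx, uR²w but no t with xRt and wRt.
(F2): fails — 1R2, 1R²1 but no w with 2Rw and 1Rw.
(F3): holds.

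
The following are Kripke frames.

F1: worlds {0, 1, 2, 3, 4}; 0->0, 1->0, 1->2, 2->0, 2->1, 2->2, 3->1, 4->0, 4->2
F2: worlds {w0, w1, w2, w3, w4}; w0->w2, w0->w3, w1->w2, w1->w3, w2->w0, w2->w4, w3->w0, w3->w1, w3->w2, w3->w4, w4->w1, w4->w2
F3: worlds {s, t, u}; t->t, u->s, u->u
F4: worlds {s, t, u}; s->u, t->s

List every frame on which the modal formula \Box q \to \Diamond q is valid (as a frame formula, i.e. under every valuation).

F1, F2

Frame correspondent (Sahlqvist): \forall x \exists y Rxy — i.e. seriality.
F1: satisfies the condition.
F2: satisfies the condition.
F3: fails — world s has no successor.
F4: fails — world u has no successor.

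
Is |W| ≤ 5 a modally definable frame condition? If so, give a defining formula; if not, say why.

If a class were modally definable it would be closed under disjoint unions (Goldblatt–Thomason).
Any modal formula valid on each of 6 disjoint one-world frames is valid on their disjoint union (validity is preserved under disjoint unions). Each one-world frame has |W|=1≤5, but the union has |W|=6.
Hence having at most 5 worlds is not modally definable.

Not definable by any modal formula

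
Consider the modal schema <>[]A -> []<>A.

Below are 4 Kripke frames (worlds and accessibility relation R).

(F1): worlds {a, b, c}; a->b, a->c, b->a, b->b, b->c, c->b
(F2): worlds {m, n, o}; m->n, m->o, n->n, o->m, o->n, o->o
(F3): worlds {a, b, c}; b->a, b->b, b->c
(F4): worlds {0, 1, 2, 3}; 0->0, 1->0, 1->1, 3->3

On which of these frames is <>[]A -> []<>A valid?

(F1), (F2), (F4)

Frame correspondent (Sahlqvist): forall x forall y forall z (Rxy & Rxz -> exists w (Ryw & Rzw)) — i.e. convergence.
(F1): holds.
(F2): holds.
(F3): fails — Rba and Rba but a and a have no common successor.
(F4): holds.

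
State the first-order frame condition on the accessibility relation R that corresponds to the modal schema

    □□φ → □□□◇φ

∀x ∀z (xR³z → ∃w (xR²w ∧ zRw))

This is a Sahlqvist (Geach-type) schema ◇^0□^2φ → □^3◇^1φ.
Minimal-valuation argument: fix x; take any y with xR^0y and any z with xR^3z. Set V(φ) to the set of worlds R-reachable from y in exactly 2 steps. Then □^2φ holds at y, so the antecedent holds at x; validity forces ◇^1φ at z, giving a w with zR^1w and yR^2w.
First-order correspondent: ∀x ∀z (xR³z → ∃w (xR²w ∧ zRw)).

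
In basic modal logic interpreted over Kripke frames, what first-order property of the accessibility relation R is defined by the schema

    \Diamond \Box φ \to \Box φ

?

This is a form of the 5 axiom.
Its frame correspondent is the Euclidean property — \forall x \forall y \forall z (Rxy \wedge Rxz \to Ryz).

The Euclidean property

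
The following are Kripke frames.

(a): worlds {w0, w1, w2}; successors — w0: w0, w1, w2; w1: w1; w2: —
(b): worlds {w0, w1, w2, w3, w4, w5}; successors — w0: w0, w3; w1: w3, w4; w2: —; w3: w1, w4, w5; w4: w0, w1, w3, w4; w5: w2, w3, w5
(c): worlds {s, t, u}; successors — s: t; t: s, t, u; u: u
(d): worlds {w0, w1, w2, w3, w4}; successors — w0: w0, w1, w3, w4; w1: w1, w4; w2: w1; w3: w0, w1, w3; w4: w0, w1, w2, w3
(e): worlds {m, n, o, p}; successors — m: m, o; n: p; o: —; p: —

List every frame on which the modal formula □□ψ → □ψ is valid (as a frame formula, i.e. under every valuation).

(a), (b), (c)

The schema corresponds to density: ∀x ∀y (Rxy → ∃z (Rxz ∧ Rzy)).
(a): satisfies the condition.
(b): satisfies the condition.
(c): satisfies the condition.
(d): fails — Rw4w2 but no z with Rw4z and Rzw2.
(e): fails — Rnp but no z with Rnz and Rzp.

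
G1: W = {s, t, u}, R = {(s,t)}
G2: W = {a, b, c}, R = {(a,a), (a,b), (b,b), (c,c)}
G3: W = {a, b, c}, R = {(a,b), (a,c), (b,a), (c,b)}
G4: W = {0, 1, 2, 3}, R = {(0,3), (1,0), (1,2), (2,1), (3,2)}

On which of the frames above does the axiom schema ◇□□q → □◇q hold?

G2

The schema corresponds to a generalized confluence (Geach) condition: ∀x ∀y ∀z ((xRy ∧ xRz) → ∃w (yR²w ∧ zRw)).
G1: fails — sRt, sRt but no w with tR²w and tRw.
G2: holds.
G3: fails — aRb, aRb but no w with bR²w and bRw.
G4: fails — 0R3, 0R3 but no w with 3R²w and 3Rw.
Valid on: G2.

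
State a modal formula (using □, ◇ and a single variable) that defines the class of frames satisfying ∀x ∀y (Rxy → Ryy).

This is shift-reflexivity; the standard corresponding axiom is T□: □(□r → r).
Suppose □(□r→r) is valid. Take Rxy and set V(r)={w : Ryw}. Then at y, □r holds; since □(□r→r) at x, □r→r at y, so r at y, i.e. Ryy.

□(□r → r)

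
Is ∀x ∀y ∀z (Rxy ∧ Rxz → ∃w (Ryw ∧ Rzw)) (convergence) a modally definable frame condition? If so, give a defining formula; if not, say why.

Definable; ◇□p → □◇p defines it

This is a Sahlqvist condition; the .2 axiom ◇□p → □◇p defines it.
Suppose ◇□p→□◇p is valid. Take Rxy, Rxz and set V(p)={w : Ryw}. Then □p at y so ◇□p at x, so □◇p at x, so ◇p at z, giving w with Rzw and Ryw.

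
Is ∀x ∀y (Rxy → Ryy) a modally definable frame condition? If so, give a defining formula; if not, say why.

Definable; □(□r → r) defines it

Yes: it is shift-reflexivity, defined by the T□ schema □(□r → r).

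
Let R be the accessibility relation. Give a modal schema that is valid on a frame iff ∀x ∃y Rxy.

A defining formula is □s → ◇s (the D axiom).
Suppose □s→◇s is valid. At any x set V(s)=W. Then □s at x, so ◇s at x, so x has a successor.

□s → ◇s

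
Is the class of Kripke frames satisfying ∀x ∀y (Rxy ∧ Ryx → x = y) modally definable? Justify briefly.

No — not modally definable

Any modally definable frame class is closed under surjective bounded morphisms.
The 4-cycle (worlds s,t,u,v with s→t→u→v→s) is antisymmetric. Sending even-indexed worlds to • and odd-indexed worlds to ∘ is a surjective bounded morphism onto the two-world frame with •↔∘, which is not antisymmetric.
Hence antisymmetry is not modally definable.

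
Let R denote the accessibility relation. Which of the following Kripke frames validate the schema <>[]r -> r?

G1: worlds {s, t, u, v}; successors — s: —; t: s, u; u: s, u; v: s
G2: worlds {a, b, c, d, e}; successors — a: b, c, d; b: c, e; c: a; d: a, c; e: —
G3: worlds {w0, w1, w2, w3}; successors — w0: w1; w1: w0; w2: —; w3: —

The schema corresponds to symmetry: forall x forall y (Rxy -> Ryx).
G1: fails — Rus but not Rsu.
G2: fails — Rbc but not Rcb.
G3: ✓.

G3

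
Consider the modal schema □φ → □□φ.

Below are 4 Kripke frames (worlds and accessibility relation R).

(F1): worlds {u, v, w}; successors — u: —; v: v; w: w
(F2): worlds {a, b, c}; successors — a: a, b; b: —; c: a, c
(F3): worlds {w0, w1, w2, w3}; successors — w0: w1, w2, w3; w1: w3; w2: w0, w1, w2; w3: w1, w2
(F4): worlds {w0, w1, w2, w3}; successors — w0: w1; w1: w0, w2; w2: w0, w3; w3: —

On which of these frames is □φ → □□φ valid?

(F1)

Frame correspondent (Sahlqvist): ∀x ∀y ∀z (Rxy ∧ Ryz → Rxz) — i.e. transitivity.
(F1): satisfies the condition.
(F2): fails — Rca and Rab but not Rcb.
(F3): fails — Rw3w1 and Rw1w3 but not Rw3w3.
(F4): fails — Rw1w2 and Rw2w3 but not Rw1w3.
Valid on: (F1).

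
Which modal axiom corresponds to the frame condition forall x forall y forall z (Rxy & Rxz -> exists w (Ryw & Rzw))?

◇□ψ → □◇ψ

A defining formula is ◇□ψ → □◇ψ (the .2 axiom).
Suppose ◇□ψ→□◇ψ is valid. Take Rxy, Rxz and set V(ψ)={w : Ryw}. Then □ψ at y so ◇□ψ at x, so □◇ψ at x, so ◇ψ at z, giving w with Rzw and Ryw.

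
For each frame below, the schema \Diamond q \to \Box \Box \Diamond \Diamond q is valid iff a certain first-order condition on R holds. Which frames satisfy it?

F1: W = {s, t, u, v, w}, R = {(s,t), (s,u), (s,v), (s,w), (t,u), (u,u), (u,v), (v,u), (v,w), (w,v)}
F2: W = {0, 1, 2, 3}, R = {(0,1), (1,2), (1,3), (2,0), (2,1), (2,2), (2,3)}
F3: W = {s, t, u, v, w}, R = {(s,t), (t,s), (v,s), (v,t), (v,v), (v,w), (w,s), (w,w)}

The schema corresponds to a generalized confluence (Geach) condition: \forall x \forall y \forall z ((xRy \wedge x R^2 z) \to \exists w (y = w \wedge z R^2 w)).
F1: fails — sRt, sR²u but no w* with t=w* and uR²w*.
F2: fails — 0R1, 0R²3 but no w with 1=w and 3R²w.
F3: fails — sRt, sR²s but no w* with t=w* and sR²w*.
Valid on no frame.

none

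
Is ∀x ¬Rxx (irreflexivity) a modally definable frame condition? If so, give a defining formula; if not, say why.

Modal frame validity is preserved under surjective bounded morphisms.
The 3-cycle (worlds a,b,c with a→b→c→a) is irreflexive, and the map sending every world to a single reflexive point • is a surjective bounded morphism (forth: every edge maps to (•,•); back: every world has a successor). So any modal formula valid on the 3-cycle is also valid on the reflexive point, which is not irreflexive.
So the class is not modally definable.

Not modally definable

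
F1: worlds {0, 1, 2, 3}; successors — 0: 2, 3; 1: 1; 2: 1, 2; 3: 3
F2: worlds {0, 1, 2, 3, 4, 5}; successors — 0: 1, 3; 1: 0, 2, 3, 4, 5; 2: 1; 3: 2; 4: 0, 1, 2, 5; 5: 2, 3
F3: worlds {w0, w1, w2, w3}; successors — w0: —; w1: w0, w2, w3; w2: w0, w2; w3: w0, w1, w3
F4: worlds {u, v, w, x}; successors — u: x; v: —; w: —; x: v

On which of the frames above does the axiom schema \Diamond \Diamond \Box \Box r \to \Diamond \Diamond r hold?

Frame correspondent (Sahlqvist): \forall x \forall y (x R^2 y \to \exists w (y R^2 w \wedge x R^2 w)) — i.e. a generalized confluence (Geach) condition.
F1: ✓.
F2: fails — 0R²3 but no w with 3R²w and 0R²w.
F3: fails — w1R²w0 but no w with w0R²w and w1R²w.
F4: fails — uR²v but no t with vR²t and uR²t.
Valid on: F1.

F1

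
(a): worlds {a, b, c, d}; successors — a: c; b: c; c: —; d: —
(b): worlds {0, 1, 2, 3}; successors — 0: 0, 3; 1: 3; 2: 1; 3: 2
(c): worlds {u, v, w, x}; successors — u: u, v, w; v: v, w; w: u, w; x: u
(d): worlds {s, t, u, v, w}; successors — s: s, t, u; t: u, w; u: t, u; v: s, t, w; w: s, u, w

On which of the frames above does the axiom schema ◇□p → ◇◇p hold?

(b), (c), (d)

This is the axiom for a generalized confluence (Geach) condition; its first-order frame correspondent is ∀x ∀y (xRy → ∃w (yRw ∧ xR²w)).
(a): fails — aRc but no w with cRw and aR²w.
(b): ✓.
(c): ✓.
(d): ✓.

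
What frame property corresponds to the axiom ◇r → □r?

Partial functionality

Suppose ◇r→□r is valid. Take Rxy, Rxz and set V(r)={y}. Then ◇r at x, so □r at x, so r at z, i.e. z=y.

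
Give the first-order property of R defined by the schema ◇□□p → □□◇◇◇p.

∀x ∀y ∀z ((xRy ∧ xR²z) → ∃w (yR²w ∧ zR³w))

This is a Sahlqvist (Geach-type) schema ◇^1□^2p → □^2◇^3p.
First-order correspondent: ∀x ∀y ∀z ((xRy ∧ xR²z) → ∃w (yR²w ∧ zR³w)).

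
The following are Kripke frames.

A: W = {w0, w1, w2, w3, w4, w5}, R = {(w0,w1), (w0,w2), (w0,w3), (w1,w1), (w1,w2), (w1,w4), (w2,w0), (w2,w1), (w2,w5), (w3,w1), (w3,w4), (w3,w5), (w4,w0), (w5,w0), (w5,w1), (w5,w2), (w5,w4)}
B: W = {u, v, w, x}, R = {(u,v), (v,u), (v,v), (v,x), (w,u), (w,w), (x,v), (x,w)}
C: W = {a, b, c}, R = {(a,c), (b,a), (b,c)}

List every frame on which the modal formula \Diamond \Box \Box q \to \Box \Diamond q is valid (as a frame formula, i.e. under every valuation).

Frame correspondent (Sahlqvist): \forall x \forall y \forall z ((xRy \wedge xRz) \to \exists w (y R^2 w \wedge zRw)) — i.e. a generalized confluence (Geach) condition.
A: fails — w1Rw4, w1Rw4 but no w with w4R²w and w4Rw.
B: condition met.
C: fails — aRc, aRc but no w with cR²w and cRw.

B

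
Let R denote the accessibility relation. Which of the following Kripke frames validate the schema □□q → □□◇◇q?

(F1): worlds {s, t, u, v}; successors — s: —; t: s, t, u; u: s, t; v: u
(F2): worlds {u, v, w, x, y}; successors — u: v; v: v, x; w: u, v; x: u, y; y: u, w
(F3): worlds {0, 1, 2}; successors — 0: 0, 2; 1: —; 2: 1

Frame correspondent (Sahlqvist): ∀x ∀z (xR²z → ∃w (xR²w ∧ zR²w)) — i.e. a generalized confluence (Geach) condition.
(F1): fails — tR²s but no w with tR²w and sR²w.
(F2): ✓.
(F3): fails — 0R²1 but no w with 0R²w and 1R²w.

(F2)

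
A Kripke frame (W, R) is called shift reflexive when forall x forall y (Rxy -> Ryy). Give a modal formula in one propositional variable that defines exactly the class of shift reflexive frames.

A defining formula is □(□q → q) (the T□ axiom).
Suppose □(□q→q) is valid. Take Rxy and set V(q)={w : Ryw}. Then at y, □q holds; since □(□q→q) at x, □q→q at y, so q at y, i.e. Ryy.

□(□q → q)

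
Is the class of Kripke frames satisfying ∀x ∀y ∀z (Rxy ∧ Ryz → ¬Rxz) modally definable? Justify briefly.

No

Any modally definable frame class is closed under surjective bounded morphisms.
The 7-cycle (worlds s,t,u,v,w,x,y with s→t→u→v→w→x→y→s) is intransitive. Mapping every world to a single reflexive point • is a surjective bounded morphism; the reflexive point is not intransitive (R••∧R•• but R••).
Hence intransitivity is not modally definable.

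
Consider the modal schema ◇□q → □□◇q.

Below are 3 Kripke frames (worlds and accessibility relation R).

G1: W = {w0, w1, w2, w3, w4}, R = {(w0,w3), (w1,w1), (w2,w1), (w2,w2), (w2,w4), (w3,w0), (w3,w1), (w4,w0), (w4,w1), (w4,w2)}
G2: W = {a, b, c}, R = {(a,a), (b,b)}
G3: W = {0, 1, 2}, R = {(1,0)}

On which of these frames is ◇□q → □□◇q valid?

G2, G3

The schema corresponds to a generalized confluence (Geach) condition: ∀x ∀y ∀z ((xRy ∧ xR²z) → ∃w (yRw ∧ zRw)).
G1: fails — w0Rw3, w0R²w0 but no w with w3Rw and w0Rw.
G2: satisfies the condition.
G3: satisfies the condition.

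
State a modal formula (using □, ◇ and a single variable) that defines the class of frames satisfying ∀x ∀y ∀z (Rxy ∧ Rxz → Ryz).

◇r → □◇r

The condition is the Euclidean property. The 5 schema ◇r → □◇r defines it.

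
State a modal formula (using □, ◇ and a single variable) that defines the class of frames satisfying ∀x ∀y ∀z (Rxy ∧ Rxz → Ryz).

◇r → □◇r

A defining formula is ◇r → □◇r (the 5 axiom).
Suppose ◇r→□◇r is valid. Take Rxy, Rxz and set V(r)={y}. Then ◇r at x, so □◇r at x, so ◇r at z, so some w with Rzw has r; w=y, i.e. Rzy. By symmetry of the argument, Ryz.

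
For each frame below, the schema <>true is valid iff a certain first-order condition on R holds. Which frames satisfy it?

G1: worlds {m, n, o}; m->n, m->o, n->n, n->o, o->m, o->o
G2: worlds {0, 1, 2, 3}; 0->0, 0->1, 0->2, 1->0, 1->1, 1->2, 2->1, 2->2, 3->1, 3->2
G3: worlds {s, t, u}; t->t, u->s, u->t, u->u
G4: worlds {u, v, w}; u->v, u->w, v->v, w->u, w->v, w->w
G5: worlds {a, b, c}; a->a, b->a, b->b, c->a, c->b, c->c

G1, G2, G4, G5

This is the axiom for seriality; its first-order frame correspondent is forall x exists y Rxy.
G1: satisfies the condition.
G2: satisfies the condition.
G3: fails — world s has no successor.
G4: satisfies the condition.
G5: satisfies the condition.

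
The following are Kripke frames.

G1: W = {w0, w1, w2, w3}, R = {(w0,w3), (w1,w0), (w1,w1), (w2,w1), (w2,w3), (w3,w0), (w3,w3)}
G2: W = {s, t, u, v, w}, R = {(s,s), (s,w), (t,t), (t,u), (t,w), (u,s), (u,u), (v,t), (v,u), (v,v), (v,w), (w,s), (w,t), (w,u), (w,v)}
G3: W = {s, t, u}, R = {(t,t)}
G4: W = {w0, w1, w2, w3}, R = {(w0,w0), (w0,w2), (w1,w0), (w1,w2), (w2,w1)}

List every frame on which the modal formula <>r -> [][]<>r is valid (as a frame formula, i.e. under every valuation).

G3

Frame correspondent (Sahlqvist): forall x forall y forall z ((xRy & x R^2 z) -> exists w (y = w & zRw)) — i.e. a generalized confluence (Geach) condition.
G1: fails — w1Rw0, w1R²w0 but no w with w0=w and w0Rw.
G2: fails — sRs, sR²t but no w* with s=w* and tRw*.
G3: condition met.
G4: fails — w0Rw0, w0R²w2 but no w with w0=w and w2Rw.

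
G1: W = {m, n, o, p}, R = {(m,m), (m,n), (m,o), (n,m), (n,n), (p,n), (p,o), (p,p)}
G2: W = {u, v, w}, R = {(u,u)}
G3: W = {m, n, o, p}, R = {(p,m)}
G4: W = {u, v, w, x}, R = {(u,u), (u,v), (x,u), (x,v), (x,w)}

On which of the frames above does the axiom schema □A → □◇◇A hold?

This is the axiom for a generalized confluence (Geach) condition; its first-order frame correspondent is ∀x ∀z (xRz → ∃w (xRw ∧ zR²w)).
G1: fails — mRo but no w with mRw and oR²w.
G2: holds.
G3: fails — pRm but no w with pRw and mR²w.
G4: fails — uRv but no t with uRt and vR²t.

G2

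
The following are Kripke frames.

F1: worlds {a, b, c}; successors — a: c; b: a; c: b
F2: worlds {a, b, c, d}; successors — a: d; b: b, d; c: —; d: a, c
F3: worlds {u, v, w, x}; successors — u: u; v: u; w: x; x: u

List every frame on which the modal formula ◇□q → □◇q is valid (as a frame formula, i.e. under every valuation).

F1, F3

This is the axiom for convergence; its first-order frame correspondent is ∀x ∀y ∀z (Rxy ∧ Rxz → ∃w (Ryw ∧ Rzw)).
F1: ✓.
F2: fails — Rbb and Rbd but b and d have no common successor.
F3: ✓.
Valid on: F1, F3.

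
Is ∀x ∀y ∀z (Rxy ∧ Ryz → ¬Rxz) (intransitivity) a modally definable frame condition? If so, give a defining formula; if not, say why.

Any modally definable frame class is closed under surjective bounded morphisms.
The 3-cycle (worlds w0,w1,w2 with w0→w1→w2→w0) is intransitive. Mapping every world to a single reflexive point • is a surjective bounded morphism; the reflexive point is not intransitive (R••∧R•• but R••).
So the class is not modally definable.

Not modally definable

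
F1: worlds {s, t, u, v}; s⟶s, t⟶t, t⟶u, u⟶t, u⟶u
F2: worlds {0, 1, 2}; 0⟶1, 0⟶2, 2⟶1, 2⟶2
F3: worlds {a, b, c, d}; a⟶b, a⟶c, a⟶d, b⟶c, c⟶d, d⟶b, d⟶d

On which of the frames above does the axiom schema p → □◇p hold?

This is the axiom for symmetry; its first-order frame correspondent is ∀x ∀y (Rxy → Ryx).
F1: ✓.
F2: fails — R01 but not R10.
F3: fails — Rbc but not Rcb.

F1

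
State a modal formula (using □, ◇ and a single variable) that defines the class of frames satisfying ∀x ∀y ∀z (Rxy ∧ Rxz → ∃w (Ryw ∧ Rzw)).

This is convergence; the standard corresponding axiom is .2: ◇□r → □◇r.

◇□r → □◇r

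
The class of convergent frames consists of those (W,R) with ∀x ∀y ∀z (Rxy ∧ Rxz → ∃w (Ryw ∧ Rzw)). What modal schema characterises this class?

The condition is convergence. The .2 schema ◇□s → □◇s defines it.
Suppose ◇□s→□◇s is valid. Take Rxy, Rxz and set V(s)={w : Ryw}. Then □s at y so ◇□s at x, so □◇s at x, so ◇s at z, giving w with Rzw and Ryw.

◇□s → □◇s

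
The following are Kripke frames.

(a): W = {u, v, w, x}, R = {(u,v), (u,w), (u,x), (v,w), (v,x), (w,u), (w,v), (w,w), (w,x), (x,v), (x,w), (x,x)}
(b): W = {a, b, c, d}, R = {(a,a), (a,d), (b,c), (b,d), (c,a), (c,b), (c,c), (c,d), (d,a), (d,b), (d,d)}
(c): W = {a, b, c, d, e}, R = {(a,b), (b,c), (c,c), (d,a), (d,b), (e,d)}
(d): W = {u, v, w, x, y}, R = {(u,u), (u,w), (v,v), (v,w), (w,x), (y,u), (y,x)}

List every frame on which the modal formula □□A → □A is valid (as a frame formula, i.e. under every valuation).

The schema corresponds to density: ∀x ∀y (Rxy → ∃z (Rxz ∧ Rzy)).
(a): ✓.
(b): ✓.
(c): fails — Rab but no z with Raz and Rzb.
(d): fails — Ryx but no z with Ryz and Rzx.
Valid on: (a), (b).

(a), (b)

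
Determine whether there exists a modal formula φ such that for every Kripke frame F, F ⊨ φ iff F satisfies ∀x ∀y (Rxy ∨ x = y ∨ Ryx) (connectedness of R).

No

Modal frame validity is preserved under disjoint unions.
Take 3 disjoint single-world reflexive frames: each is trivially connected, but their disjoint union has 3 worlds with no edge between distinct components, so it is not connected.
So no modal formula (or set of formulas) defines exactly the connected frames.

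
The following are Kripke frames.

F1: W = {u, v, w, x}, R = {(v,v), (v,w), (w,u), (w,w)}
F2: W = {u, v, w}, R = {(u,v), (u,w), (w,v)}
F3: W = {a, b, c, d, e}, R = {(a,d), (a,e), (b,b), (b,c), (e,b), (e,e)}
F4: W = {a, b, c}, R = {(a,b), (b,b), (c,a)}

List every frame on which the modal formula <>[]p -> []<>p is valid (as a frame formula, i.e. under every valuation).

F4

Frame correspondent (Sahlqvist): forall x forall y forall z (Rxy & Rxz -> exists w (Ryw & Rzw)) — i.e. convergence.
F1: fails — Rww and Rwu but w and u have no common successor.
F2: fails — Ruv and Ruv but v and v have no common successor.
F3: fails — Rae and Rad but e and d have no common successor.
F4: ✓.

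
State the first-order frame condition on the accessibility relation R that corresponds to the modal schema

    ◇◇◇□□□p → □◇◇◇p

This is a Sahlqvist (Geach-type) schema ◇^3□^3p → □^1◇^3p.
Minimal-valuation argument: fix x; take any y with xR^3y and any z with xR^1z. Set V(p) to the set of worlds R-reachable from y in exactly 3 steps. Then □^3p holds at y, so the antecedent holds at x; validity forces ◇^3p at z, giving a w with zR^3w and yR^3w.
First-order correspondent: ∀x ∀y ∀z ((xR³y ∧ xRz) → ∃w (yR³w ∧ zR³w)).

∀x ∀y ∀z ((xR³y ∧ xRz) → ∃w (yR³w ∧ zR³w))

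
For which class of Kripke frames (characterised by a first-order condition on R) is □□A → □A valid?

Density

Suppose □□A→□A is valid. Take Rxy and set V(A)={w : xR²w}. Then □□A at x, so □A at x, so A at y, i.e. ∃z(Rxz∧Rzy).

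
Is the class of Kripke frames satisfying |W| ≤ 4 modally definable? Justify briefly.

Modal frame validity is preserved under disjoint unions.
Any modal formula valid on each of 5 disjoint one-world frames is valid on their disjoint union (validity is preserved under disjoint unions). Each one-world frame has |W|=1≤4, but the union has |W|=5.
Hence having at most 4 worlds is not modally definable.

No — not modally definable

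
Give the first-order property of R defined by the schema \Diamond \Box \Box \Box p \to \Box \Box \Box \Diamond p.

This is a Sahlqvist (Geach-type) schema ◇^1□^3p → □^3◇^1p.
First-order correspondent: \forall x \forall y \forall z ((xRy \wedge x R^3 z) \to \exists w (y R^3 w \wedge zRw)).

\forall x \forall y \forall z ((xRy \wedge x R^3 z) \to \exists w (y R^3 w \wedge zRw))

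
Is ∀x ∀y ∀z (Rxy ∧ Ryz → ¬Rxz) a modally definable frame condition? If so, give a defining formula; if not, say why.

Not definable by any modal formula

If a class were modally definable it would be closed under surjective bounded morphisms (Goldblatt–Thomason).
The 5-cycle (worlds 0,1,2,3,4 with 0→1→2→3→4→0) is intransitive. Mapping every world to a single reflexive point • is a surjective bounded morphism; the reflexive point is not intransitive (R••∧R•• but R••).
So no modal formula (or set of formulas) defines exactly the intransitive frames.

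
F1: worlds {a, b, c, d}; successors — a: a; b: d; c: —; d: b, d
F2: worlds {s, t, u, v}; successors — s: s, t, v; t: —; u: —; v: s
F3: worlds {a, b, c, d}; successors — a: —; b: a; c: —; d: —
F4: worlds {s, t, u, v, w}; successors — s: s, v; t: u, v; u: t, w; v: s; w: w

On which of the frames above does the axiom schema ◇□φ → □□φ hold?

F3

Frame correspondent (Sahlqvist): ∀x ∀y ∀z ((xRy ∧ xR²z) → ∃w (yRw ∧ z = w)) — i.e. a generalized confluence (Geach) condition.
F1: fails — dRb, dR²b but no w with bRw and b=w.
F2: fails — sRt, sR²s but no w with tRw and s=w.
F3: condition met.
F4: fails — sRv, sR²v but no w* with vRw* and v=w*.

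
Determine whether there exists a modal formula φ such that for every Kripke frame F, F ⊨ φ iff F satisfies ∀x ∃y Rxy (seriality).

Yes: it is seriality, defined by the D schema □r → ◇r.
Suppose □r→◇r is valid. At any x set V(r)=W. Then □r at x, so ◇r at x, so x has a successor.

Yes — defined by □r → ◇r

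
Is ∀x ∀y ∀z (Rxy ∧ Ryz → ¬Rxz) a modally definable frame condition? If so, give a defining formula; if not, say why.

No — not modally definable

Modal frame validity is preserved under surjective bounded morphisms.
The 3-cycle (worlds a,b,c with a→b→c→a) is intransitive. Mapping every world to a single reflexive point • is a surjective bounded morphism; the reflexive point is not intransitive (R••∧R•• but R••).
Hence intransitivity is not modally definable.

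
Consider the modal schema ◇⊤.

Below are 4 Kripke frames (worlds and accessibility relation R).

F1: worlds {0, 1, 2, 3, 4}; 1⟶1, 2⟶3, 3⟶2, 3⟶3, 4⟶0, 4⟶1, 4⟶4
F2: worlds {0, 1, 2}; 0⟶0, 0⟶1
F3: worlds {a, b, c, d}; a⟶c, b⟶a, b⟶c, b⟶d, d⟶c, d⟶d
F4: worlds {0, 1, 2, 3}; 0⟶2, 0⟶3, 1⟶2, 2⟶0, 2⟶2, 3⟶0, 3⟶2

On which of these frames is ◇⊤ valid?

This is the axiom for seriality; its first-order frame correspondent is ∀x ∃y Rxy.
F1: fails — world 0 has no successor.
F2: fails — world 1 has no successor.
F3: fails — world c has no successor.
F4: satisfies the condition.
Valid on: F4.

F4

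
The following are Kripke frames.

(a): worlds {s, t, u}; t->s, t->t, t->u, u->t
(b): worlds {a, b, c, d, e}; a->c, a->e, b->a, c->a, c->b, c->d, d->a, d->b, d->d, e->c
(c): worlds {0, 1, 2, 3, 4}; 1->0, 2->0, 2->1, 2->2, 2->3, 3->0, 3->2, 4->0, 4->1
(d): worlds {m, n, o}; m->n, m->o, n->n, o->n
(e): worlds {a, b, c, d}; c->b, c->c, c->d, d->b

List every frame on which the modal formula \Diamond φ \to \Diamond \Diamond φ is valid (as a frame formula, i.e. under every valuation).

The schema corresponds to a generalized confluence (Geach) condition: \forall x \forall y (xRy \to \exists w (y = w \wedge x R^2 w)).
(a): ✓.
(b): fails — aRe but no w with e=w and aR²w.
(c): fails — 1R0 but no w with 0=w and 1R²w.
(d): fails — mRo but no w with o=w and mR²w.
(e): fails — dRb but no w with b=w and dR²w.
Valid on: (a).

(a)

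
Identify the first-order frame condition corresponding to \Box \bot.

This is the Ver axiom.
Its frame correspondent is emptiness of R — \forall x \forall y \neg Rxy.

emptiness of R: \forall x \forall y \neg Rxy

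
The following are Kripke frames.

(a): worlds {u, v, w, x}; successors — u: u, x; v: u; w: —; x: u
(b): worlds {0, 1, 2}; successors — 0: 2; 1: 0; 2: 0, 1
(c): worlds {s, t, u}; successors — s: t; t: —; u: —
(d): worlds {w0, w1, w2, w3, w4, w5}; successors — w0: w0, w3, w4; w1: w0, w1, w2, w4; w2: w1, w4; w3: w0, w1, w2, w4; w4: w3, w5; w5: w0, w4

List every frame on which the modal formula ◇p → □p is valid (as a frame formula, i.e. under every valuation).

(c)

The schema corresponds to partial functionality: ∀x ∀y ∀z (Rxy ∧ Rxz → y = z).
(a): fails — u sees both u and x.
(b): fails — 2 sees both 0 and 1.
(c): holds.
(d): fails — w0 sees both w0 and w3.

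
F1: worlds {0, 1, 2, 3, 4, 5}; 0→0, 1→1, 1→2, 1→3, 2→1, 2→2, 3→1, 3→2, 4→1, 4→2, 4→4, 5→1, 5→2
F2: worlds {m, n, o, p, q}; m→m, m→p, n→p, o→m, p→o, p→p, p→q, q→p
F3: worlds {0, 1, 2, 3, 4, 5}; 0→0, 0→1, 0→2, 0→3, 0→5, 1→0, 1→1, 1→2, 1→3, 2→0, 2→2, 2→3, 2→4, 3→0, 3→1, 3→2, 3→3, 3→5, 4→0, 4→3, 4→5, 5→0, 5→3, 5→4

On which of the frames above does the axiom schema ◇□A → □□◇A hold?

The schema corresponds to a generalized confluence (Geach) condition: ∀x ∀y ∀z ((xRy ∧ xR²z) → ∃w (yRw ∧ zRw)).
F1: condition met.
F2: fails — mRp, mR²o but no w with pRw and oRw.
F3: condition met.

F1, F3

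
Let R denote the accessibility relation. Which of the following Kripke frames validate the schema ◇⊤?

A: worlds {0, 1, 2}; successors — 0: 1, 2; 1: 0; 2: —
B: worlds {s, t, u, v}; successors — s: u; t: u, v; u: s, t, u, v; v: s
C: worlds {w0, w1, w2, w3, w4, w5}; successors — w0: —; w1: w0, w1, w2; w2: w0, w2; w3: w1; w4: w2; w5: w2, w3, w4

B

The schema corresponds to seriality: ∀x ∃y Rxy.
A: fails — world 2 has no successor.
B: ✓.
C: fails — world w0 has no successor.
Valid on: B.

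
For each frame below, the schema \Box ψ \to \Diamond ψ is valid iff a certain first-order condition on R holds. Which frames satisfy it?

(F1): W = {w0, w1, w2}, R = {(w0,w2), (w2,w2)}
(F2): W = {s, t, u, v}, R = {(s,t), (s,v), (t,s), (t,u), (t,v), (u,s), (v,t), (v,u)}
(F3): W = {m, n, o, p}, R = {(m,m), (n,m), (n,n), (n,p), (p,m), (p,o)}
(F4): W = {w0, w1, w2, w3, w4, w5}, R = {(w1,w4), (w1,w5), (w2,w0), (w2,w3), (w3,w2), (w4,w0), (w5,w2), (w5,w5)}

(F2)

Frame correspondent (Sahlqvist): \forall x \exists y Rxy — i.e. seriality.
(F1): fails — world w1 has no successor.
(F2): holds.
(F3): fails — world o has no successor.
(F4): fails — world w0 has no successor.
Valid on: (F2).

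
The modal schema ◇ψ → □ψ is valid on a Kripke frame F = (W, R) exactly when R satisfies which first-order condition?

Suppose ◇ψ→□ψ is valid. Take Rxy, Rxz and set V(ψ)={y}. Then ◇ψ at x, so □ψ at x, so ψ at z, i.e. z=y.

partial functionality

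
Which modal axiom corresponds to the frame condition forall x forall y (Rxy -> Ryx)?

p → □◇p

A defining formula is p → □◇p (the B axiom).
Suppose p→□◇p is valid. Take Rxy and set V(p)={x}. Then p at x, so □◇p at x, so ◇p at y, so some z with Ryz has p; z=x, i.e. Ryx.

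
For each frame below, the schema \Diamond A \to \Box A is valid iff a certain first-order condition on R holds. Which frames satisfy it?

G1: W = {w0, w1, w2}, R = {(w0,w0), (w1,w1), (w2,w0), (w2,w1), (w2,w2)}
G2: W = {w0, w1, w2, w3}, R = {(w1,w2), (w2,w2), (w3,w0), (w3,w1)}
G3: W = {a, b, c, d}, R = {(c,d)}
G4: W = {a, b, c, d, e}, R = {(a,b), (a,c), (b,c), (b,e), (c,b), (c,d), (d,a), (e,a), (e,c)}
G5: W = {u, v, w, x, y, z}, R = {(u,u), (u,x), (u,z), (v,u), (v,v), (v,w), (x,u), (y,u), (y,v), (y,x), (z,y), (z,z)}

Frame correspondent (Sahlqvist): \forall x \forall y \forall z (Rxy \wedge Rxz \to y = z) — i.e. partial functionality.
G1: fails — w2 sees both w0 and w1.
G2: fails — w3 sees both w0 and w1.
G3: satisfies the condition.
G4: fails — a sees both b and c.
G5: fails — u sees both u and x.

G3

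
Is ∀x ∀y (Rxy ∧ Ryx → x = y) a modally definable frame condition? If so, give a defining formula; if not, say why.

Any modally definable frame class is closed under surjective bounded morphisms.
The 8-cycle (worlds a,b,c,d,e,f,g,h with a→b→c→d→e→f→g→h→a) is antisymmetric. Sending even-indexed worlds to • and odd-indexed worlds to ∘ is a surjective bounded morphism onto the two-world frame with •↔∘, which is not antisymmetric.
So no modal formula (or set of formulas) defines exactly the antisymmetric frames.

No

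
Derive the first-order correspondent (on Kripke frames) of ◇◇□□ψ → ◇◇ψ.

This is a Sahlqvist (Geach-type) schema ◇^2□^2ψ → □^0◇^2ψ.
First-order correspondent: ∀x ∀y (xR²y → ∃w (yR²w ∧ xR²w)).

∀x ∀y (xR²y → ∃w (yR²w ∧ xR²w))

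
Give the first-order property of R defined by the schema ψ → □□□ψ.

This is a Sahlqvist (Geach-type) schema ◇^0□^0ψ → □^3◇^0ψ.
First-order correspondent: ∀x ∀z (xR³z → ∃w (x = w ∧ z = w)).

∀x ∀z (xR³z → ∃w (x = w ∧ z = w))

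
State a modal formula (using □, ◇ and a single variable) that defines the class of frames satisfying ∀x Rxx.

□s → s

This is reflexivity; the standard corresponding axiom is T: □s → s.
Suppose □s→s is valid. At any x set V(s)={w : Rxw}. Then □s holds at x, so s holds at x, i.e. Rxx.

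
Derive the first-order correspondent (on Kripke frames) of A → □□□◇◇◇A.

This is a Sahlqvist (Geach-type) schema ◇^0□^0A → □^3◇^3A.
Minimal-valuation argument: fix x; take any y with xR^0y and any z with xR^3z. Set V(A) to the set of worlds R-reachable from y in exactly 0 steps. Then □^0A holds at y, so the antecedent holds at x; validity forces ◇^3A at z, giving a w with zR^3w and yR^0w.
First-order correspondent: ∀x ∀z (xR³z → ∃w (x = w ∧ zR³w)).

∀x ∀z (xR³z → ∃w (x = w ∧ zR³w))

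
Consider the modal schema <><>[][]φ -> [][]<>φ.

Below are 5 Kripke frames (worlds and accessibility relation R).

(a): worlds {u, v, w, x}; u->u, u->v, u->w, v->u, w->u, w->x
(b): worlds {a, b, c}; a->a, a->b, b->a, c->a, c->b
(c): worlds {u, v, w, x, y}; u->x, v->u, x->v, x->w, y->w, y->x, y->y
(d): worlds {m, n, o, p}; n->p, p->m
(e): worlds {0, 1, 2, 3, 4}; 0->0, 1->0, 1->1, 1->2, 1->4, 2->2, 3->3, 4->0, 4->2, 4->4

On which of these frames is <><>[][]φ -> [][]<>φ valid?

(b)

The schema corresponds to a generalized confluence (Geach) condition: forall x forall y forall z ((x R^2 y & x R^2 z) -> exists w (y R^2 w & zRw)).
(a): fails — uR²u, uR²x but no t with uR²t and xRt.
(b): satisfies the condition.
(c): fails — uR²v, uR²v but no t with vR²t and vRt.
(d): fails — nR²m, nR²m but no w with mR²w and mRw.
(e): fails — 1R²0, 1R²2 but no w with 0R²w and 2Rw.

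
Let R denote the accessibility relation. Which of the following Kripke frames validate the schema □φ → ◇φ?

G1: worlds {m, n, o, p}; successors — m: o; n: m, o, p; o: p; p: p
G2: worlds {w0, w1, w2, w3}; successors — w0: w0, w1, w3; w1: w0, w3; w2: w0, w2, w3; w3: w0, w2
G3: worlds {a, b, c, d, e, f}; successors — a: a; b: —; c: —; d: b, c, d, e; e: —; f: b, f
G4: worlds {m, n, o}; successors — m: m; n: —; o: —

G1, G2

The schema corresponds to seriality: ∀x ∃y Rxy.
G1: holds.
G2: holds.
G3: fails — world b has no successor.
G4: fails — world n has no successor.
Valid on: G1, G2.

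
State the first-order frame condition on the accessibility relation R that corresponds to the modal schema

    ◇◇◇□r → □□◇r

This is a Sahlqvist (Geach-type) schema ◇^3□^1r → □^2◇^1r.
Minimal-valuation argument: fix x; take any y with xR^3y and any z with xR^2z. Set V(r) to the set of worlds R-reachable from y in exactly 1 step. Then □^1r holds at y, so the antecedent holds at x; validity forces ◇^1r at z, giving a w with zR^1w and yR^1w.
First-order correspondent: ∀x ∀y ∀z ((xR³y ∧ xR²z) → ∃w (yRw ∧ zRw)).

∀x ∀y ∀z ((xR³y ∧ xR²z) → ∃w (yRw ∧ zRw))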